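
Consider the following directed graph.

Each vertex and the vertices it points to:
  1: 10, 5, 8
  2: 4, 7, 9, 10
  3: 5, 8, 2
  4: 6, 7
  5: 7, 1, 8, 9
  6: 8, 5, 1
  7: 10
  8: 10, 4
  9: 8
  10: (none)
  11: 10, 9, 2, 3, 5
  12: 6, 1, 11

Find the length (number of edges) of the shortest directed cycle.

For each vertex v, BFS finds the shortest path from v back to v.
The shortest such closed walk is 1 → 5 → 1, length 2.

2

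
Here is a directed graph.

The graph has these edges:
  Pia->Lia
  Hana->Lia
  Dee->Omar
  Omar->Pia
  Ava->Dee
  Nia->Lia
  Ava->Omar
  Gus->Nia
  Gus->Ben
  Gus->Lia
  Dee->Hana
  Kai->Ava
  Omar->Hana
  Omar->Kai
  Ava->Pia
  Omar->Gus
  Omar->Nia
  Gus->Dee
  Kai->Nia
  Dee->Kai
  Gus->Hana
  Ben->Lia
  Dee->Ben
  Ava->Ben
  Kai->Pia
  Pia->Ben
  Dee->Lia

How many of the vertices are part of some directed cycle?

A vertex is on a directed cycle iff it belongs to a strongly connected component of size ≥ 2 (or has a self-loop).
The vertices on cycles are {Ava, Dee, Gus, Kai, Omar} — 5 in total.

5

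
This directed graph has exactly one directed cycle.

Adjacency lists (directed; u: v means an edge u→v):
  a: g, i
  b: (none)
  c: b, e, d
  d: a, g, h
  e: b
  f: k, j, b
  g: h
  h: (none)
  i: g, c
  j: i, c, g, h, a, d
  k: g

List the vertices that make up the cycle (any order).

a, c, d, i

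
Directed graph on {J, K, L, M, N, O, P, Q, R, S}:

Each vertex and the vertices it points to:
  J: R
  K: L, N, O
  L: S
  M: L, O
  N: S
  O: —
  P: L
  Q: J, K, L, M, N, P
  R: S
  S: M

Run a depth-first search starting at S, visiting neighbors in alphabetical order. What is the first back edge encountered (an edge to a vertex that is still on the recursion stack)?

L→S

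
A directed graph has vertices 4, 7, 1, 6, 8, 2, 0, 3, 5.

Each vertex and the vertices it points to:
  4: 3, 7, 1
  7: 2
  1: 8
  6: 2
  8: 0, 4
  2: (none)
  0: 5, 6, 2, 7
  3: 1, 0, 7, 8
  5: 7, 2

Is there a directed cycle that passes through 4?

Yes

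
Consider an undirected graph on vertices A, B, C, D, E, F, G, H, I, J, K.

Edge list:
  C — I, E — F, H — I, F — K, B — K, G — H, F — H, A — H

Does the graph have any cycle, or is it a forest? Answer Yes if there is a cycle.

DFS, tracking each vertex's parent; an edge to a visited non-parent vertex closes a cycle.
Start from I:
visit I (parent –)
  visit C (parent I)
    C–I: parent, skip
  visit H (parent I)
    visit A (parent H)
      A–H: parent, skip
    visit F (parent H)
      visit K (parent F)
        K–F: parent, skip
        visit B (parent K)
          B–K: parent, skip
      visit E (parent F)
        E–F: parent, skip
      F–H: parent, skip
    H–I: parent, skip
    visit G (parent H)
      G–H: parent, skip
visit D (parent –)
visit J (parent –)
No non-parent visited neighbor found — the graph is a forest.

No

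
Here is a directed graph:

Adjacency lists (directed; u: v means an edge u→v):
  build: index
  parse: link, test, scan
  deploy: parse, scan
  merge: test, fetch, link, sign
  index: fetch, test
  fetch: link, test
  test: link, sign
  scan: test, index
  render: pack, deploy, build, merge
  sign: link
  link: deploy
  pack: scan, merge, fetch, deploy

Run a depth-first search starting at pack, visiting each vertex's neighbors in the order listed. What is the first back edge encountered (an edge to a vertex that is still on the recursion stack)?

DFS from pack (visiting each vertex's neighbors in the order listed); mark gray on enter, black on exit:
pack gray
  scan gray
    test gray
      link gray
        deploy gray
          parse gray
            parse→link: link is gray → back edge
First back edge: parse → link.

parse→link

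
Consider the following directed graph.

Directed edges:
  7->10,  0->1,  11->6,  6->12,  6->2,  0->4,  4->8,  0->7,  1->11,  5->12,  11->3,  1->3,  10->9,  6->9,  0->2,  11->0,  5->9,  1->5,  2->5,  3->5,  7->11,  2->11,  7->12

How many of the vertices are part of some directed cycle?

6

A vertex is on a directed cycle iff it belongs to a strongly connected component of size ≥ 2 (or has a self-loop).
The vertices on cycles are {0, 1, 2, 6, 7, 11} — 6 in total.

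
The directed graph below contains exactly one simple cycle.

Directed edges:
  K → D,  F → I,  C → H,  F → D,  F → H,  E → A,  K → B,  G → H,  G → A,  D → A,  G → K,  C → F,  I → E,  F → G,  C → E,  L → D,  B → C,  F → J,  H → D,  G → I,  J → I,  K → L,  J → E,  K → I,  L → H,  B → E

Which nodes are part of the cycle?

DFS with gray/black marking from F:
F gray
  G gray
    H gray
      D gray
        A gray
        A black
      D black
    H black
    K gray
      K→D: D black — skip
      B gray
        E gray
          E→A: A black — skip
        E black
        C gray
          C→H: H black — skip
          C→F: F is gray → back edge
Back edge closes the cycle F → G → K → B → C → F; its vertices are {B, C, F, G, K}.

B, C, F, G, K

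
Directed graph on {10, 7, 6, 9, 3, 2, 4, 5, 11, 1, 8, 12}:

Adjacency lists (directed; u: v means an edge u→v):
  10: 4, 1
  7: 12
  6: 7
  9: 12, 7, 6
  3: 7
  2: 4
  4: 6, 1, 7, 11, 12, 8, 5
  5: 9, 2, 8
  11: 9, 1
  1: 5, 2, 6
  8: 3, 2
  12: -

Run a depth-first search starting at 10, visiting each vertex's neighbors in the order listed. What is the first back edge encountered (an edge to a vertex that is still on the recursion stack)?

DFS from 10 (visiting each vertex's neighbors in the order listed); mark gray on enter, black on exit:
10 gray
  4 gray
    6 gray
      7 gray
        12 gray
        12 black
      7 black
    6 black
    1 gray
      5 gray
        9 gray
          9→12: 12 black — skip
          9→7: 7 black — skip
          9→6: 6 black — skip
        9 black
        2 gray
          2→4: 4 is gray → back edge
First back edge: 2 → 4.

2->4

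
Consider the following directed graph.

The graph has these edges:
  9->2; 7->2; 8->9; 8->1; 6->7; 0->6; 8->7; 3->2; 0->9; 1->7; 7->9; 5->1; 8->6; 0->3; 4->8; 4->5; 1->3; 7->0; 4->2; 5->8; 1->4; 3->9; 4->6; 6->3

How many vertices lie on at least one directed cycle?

7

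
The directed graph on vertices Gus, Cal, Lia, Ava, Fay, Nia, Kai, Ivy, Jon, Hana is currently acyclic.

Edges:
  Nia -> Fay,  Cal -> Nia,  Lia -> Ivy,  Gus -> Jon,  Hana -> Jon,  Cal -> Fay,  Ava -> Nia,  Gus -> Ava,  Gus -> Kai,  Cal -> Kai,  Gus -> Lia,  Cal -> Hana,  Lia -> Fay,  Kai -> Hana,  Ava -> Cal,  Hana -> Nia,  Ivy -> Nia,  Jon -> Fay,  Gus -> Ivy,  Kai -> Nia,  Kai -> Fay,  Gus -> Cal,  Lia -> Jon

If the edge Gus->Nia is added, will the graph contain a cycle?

Adding Gus→Nia creates a cycle iff Nia can already reach Gus.
Explore from Nia: no path reaches Gus. The graph stays acyclic.

No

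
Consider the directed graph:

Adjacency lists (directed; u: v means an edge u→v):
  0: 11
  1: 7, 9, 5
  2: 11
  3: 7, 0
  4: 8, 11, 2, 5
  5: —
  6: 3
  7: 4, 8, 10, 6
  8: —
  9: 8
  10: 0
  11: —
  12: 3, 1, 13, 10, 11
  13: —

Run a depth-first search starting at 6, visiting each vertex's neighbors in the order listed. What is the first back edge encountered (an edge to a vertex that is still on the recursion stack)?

7->6

DFS from 6 (visiting each vertex's neighbors in the order listed); mark gray on enter, black on exit:
6 gray
  3 gray
    7 gray
      4 gray
        8 gray
        8 black
        11 gray
        11 black
        2 gray
          2→11: 11 black — skip
        2 black
        5 gray
        5 black
      4 black
      7→8: 8 black — skip
      10 gray
        0 gray
          0→11: 11 black — skip
        0 black
      10 black
      7→6: 6 is gray → back edge
First back edge: 7 → 6.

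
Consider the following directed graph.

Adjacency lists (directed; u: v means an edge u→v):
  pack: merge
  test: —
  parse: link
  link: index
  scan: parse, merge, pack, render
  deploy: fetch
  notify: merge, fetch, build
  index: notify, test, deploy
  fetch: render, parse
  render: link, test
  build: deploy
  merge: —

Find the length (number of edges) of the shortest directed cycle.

5

For each vertex v, BFS finds the shortest path from v back to v.
The shortest such closed walk is render → link → index → deploy → fetch → render, length 5.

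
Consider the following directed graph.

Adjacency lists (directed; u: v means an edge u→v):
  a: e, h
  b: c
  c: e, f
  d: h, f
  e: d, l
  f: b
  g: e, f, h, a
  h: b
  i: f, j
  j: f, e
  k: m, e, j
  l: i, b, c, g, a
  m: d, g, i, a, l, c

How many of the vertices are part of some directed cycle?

A vertex is on a directed cycle iff it belongs to a strongly connected component of size ≥ 2 (or has a self-loop).
The vertices on cycles are {a, b, c, d, e, f, g, h, i, j, l} — 11 in total.

11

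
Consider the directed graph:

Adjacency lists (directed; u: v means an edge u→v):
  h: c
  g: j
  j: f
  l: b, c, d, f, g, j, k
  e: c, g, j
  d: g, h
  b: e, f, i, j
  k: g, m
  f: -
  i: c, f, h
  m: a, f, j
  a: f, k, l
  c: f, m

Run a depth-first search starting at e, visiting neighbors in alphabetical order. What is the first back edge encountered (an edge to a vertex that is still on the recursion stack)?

k->m

DFS from e (visiting neighbors in alphabetical order); mark gray on enter, black on exit:
e gray
  c gray
    f gray
    f black
    m gray
      a gray
        a→f: f black — skip
        k gray
          g gray
            j gray
              j→f: f black — skip
            j black
          g black
          k→m: m is gray → back edge
First back edge: k → m.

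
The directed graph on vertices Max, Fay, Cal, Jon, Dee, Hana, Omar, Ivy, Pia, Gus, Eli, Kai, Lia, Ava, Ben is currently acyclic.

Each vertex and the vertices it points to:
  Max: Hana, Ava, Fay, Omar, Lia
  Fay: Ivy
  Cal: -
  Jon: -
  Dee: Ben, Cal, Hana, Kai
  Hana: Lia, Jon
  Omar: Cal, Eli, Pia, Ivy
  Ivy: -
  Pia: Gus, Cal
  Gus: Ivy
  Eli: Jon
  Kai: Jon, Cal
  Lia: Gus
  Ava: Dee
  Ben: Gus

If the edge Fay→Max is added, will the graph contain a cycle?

Yes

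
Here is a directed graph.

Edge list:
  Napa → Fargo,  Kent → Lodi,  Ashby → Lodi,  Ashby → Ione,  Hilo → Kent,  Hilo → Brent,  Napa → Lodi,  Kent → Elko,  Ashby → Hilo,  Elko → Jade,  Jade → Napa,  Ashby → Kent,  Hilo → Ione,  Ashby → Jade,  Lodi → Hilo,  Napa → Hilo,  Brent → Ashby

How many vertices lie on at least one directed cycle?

8

A vertex is on a directed cycle iff it belongs to a strongly connected component of size ≥ 2 (or has a self-loop).
The vertices on cycles are {Elko, Hilo, Jade, Kent, Lodi, Napa, Ashby, Brent} — 8 in total.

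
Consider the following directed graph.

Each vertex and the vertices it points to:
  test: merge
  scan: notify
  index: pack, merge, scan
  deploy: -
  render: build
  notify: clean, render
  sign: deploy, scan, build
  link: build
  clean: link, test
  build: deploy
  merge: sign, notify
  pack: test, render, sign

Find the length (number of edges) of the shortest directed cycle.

For each vertex v, BFS finds the shortest path from v back to v.
The shortest such closed walk is merge → notify → clean → test → merge, length 4.

4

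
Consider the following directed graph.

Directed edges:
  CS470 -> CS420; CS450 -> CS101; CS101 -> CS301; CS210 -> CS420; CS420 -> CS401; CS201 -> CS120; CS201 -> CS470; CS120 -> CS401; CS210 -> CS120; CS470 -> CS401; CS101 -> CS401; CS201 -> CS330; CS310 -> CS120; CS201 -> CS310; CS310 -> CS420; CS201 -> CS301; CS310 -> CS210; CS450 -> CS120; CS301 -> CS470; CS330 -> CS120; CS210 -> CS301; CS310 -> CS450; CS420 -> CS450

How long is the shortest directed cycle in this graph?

5

For each vertex v, BFS finds the shortest path from v back to v.
The shortest such closed walk is CS450 → CS101 → CS301 → CS470 → CS420 → CS450, length 5.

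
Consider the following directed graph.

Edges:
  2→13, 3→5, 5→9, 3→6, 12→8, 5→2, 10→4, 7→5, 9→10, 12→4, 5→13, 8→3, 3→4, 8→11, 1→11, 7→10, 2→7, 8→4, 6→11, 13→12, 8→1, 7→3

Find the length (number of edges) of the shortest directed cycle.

3

For each vertex v, BFS finds the shortest path from v back to v.
The shortest such closed walk is 5 → 2 → 7 → 5, length 3.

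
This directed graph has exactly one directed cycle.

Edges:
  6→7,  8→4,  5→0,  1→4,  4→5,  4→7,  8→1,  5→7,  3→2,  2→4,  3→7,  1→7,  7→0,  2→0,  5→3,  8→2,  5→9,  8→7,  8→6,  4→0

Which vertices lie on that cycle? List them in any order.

2, 3, 4, 5

DFS with gray/black marking from 4:
4 gray
  5 gray
    3 gray
      7 gray
        0 gray
        0 black
      7 black
      2 gray
        2→0: 0 black — skip
        2→4: 4 is gray → back edge
Back edge closes the cycle 4 → 5 → 3 → 2 → 4; its vertices are {2, 3, 4, 5}.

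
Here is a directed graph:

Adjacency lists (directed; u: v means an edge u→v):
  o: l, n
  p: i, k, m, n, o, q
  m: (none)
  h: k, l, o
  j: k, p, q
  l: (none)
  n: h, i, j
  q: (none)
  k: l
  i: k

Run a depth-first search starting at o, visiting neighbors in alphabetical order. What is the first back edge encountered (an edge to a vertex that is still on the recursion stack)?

DFS from o (visiting neighbors in alphabetical order); mark gray on enter, black on exit:
o gray
  l gray
  l black
  n gray
    h gray
      k gray
        k→l: l black — skip
      k black
      h→l: l black — skip
      h→o: o is gray → back edge
First back edge: h → o.

h→o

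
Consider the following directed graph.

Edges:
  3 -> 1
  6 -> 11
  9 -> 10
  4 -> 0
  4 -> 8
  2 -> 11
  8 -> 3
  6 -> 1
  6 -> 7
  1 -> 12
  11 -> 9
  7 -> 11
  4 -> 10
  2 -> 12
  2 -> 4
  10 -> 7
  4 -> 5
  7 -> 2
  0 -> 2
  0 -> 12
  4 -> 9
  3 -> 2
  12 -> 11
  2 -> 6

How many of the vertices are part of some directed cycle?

12

A vertex is on a directed cycle iff it belongs to a strongly connected component of size ≥ 2 (or has a self-loop).
The vertices on cycles are {0, 1, 2, 3, 4, 6, 7, 8, 9, 10, 11, 12} — 12 in total.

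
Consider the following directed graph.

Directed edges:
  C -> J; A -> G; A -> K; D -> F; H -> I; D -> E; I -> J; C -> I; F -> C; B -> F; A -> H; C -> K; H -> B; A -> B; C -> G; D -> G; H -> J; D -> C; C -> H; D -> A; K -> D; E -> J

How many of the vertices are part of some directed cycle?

A vertex is on a directed cycle iff it belongs to a strongly connected component of size ≥ 2 (or has a self-loop).
The vertices on cycles are {A, B, C, D, F, H, K} — 7 in total.

7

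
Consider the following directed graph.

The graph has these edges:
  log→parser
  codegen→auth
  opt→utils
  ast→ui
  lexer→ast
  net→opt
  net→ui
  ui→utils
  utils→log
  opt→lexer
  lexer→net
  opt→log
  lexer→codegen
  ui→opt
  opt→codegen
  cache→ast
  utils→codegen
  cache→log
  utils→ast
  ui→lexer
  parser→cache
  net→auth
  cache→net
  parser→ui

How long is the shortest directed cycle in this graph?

3

For each vertex v, BFS finds the shortest path from v back to v.
The shortest such closed walk is parser → cache → log → parser, length 3.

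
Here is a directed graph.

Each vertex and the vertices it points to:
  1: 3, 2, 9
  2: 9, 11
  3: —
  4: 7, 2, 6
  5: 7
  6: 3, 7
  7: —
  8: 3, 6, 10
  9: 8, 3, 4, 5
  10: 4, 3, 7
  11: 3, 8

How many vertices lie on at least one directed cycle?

6

A vertex is on a directed cycle iff it belongs to a strongly connected component of size ≥ 2 (or has a self-loop).
The vertices on cycles are {2, 4, 8, 9, 10, 11} — 6 in total.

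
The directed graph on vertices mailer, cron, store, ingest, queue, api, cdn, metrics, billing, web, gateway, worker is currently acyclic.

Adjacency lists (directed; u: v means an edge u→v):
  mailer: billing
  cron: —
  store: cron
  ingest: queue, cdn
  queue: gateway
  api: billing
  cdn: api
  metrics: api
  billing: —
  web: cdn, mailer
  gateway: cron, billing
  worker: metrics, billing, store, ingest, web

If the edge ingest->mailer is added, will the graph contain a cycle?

No

Adding ingest→mailer creates a cycle iff mailer can already reach ingest.
Explore from mailer: no path reaches ingest. The graph stays acyclic.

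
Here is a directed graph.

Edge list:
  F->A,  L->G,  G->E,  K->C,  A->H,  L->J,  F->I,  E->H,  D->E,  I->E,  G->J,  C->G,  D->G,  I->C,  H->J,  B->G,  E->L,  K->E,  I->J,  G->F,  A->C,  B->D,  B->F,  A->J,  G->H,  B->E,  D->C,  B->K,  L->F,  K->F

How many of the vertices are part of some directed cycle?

A vertex is on a directed cycle iff it belongs to a strongly connected component of size ≥ 2 (or has a self-loop).
The vertices on cycles are {A, C, E, F, G, I, L} — 7 in total.

7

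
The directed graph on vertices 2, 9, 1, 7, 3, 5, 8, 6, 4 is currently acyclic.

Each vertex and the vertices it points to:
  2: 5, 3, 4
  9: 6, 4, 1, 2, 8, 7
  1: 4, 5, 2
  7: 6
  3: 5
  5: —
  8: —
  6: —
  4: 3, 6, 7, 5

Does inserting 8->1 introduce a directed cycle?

No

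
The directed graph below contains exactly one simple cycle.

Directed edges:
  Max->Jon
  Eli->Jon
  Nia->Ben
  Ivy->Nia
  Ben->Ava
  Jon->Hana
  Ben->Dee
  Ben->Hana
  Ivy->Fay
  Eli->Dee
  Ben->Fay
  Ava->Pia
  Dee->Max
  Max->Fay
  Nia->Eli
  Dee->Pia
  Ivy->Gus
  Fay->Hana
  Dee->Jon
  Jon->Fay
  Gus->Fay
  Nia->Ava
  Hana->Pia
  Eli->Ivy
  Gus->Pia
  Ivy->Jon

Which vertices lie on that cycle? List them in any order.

Eli, Ivy, Nia

DFS with gray/black marking from Ivy:
Ivy gray
  Nia gray
    Ben gray
      Dee gray
        Jon gray
          Fay gray
            Hana gray
              Pia gray
              Pia black
            Hana black
          Fay black
          Jon→Hana: Hana black — skip
        Jon black
        Max gray
          Max→Jon: Jon black — skip
          Max→Fay: Fay black — skip
        Max black
        Dee→Pia: Pia black — skip
      Dee black
      Ben→Fay: Fay black — skip
      Ava gray
        Ava→Pia: Pia black — skip
      Ava black
      Ben→Hana: Hana black — skip
    Ben black
    Nia→Ava: Ava black — skip
    Eli gray
      Eli→Ivy: Ivy is gray → back edge
Back edge closes the cycle Ivy → Nia → Eli → Ivy; its vertices are {Eli, Ivy, Nia}.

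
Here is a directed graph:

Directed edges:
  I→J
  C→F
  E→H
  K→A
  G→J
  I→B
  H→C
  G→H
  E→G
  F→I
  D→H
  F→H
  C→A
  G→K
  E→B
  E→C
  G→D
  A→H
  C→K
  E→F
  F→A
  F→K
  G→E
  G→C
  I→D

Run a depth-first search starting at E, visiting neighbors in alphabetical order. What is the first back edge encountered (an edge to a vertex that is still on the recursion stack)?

H->C

DFS from E (visiting neighbors in alphabetical order); mark gray on enter, black on exit:
E gray
  B gray
  B black
  C gray
    A gray
      H gray
        H→C: C is gray → back edge
First back edge: H → C.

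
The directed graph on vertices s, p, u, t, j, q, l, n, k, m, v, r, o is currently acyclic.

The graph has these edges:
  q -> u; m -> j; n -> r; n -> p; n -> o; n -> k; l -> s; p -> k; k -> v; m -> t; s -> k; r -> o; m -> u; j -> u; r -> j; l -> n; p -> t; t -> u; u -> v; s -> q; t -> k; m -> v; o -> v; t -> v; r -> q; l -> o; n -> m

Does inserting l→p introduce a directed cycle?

Adding l→p creates a cycle iff p can already reach l.
Explore from p: no path reaches l. The graph stays acyclic.

No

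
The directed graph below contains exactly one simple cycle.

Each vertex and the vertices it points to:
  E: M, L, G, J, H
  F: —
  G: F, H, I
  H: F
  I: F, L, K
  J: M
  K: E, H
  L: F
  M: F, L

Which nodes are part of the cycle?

E, G, I, K

DFS with gray/black marking from E:
E gray
  M gray
    F gray
    F black
    L gray
      L→F: F black — skip
    L black
  M black
  E→L: L black — skip
  G gray
    G→F: F black — skip
    H gray
      H→F: F black — skip
    H black
    I gray
      I→F: F black — skip
      I→L: L black — skip
      K gray
        K→E: E is gray → back edge
Back edge closes the cycle E → G → I → K → E; its vertices are {E, G, I, K}.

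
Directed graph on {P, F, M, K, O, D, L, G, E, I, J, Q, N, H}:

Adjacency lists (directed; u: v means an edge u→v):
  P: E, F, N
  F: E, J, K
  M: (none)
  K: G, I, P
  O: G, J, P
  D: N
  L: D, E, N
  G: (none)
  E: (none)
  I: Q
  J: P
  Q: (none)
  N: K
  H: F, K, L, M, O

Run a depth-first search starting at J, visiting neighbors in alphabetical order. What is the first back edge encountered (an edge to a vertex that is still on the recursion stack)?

F->J

DFS from J (visiting neighbors in alphabetical order); mark gray on enter, black on exit:
J gray
  P gray
    E gray
    E black
    F gray
      F→E: E black — skip
      F→J: J is gray → back edge
First back edge: F → J.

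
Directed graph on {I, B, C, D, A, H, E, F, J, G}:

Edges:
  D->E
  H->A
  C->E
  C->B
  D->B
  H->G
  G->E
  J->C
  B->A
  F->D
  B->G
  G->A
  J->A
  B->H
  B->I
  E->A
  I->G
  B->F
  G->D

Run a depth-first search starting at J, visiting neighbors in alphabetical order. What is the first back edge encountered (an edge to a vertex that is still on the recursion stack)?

DFS from J (visiting neighbors in alphabetical order); mark gray on enter, black on exit:
J gray
  A gray
  A black
  C gray
    B gray
      B→A: A black — skip
      F gray
        D gray
          D→B: B is gray → back edge
First back edge: D → B.

D→B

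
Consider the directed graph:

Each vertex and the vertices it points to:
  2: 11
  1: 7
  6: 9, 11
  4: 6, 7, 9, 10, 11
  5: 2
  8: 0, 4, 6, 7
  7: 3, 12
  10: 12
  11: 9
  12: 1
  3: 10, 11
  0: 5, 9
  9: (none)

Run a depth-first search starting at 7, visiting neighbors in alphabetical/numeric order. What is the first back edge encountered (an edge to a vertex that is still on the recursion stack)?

1→7

DFS from 7 (visiting neighbors in alphabetical/numeric order); mark gray on enter, black on exit:
7 gray
  3 gray
    10 gray
      12 gray
        1 gray
          1→7: 7 is gray → back edge
First back edge: 1 → 7.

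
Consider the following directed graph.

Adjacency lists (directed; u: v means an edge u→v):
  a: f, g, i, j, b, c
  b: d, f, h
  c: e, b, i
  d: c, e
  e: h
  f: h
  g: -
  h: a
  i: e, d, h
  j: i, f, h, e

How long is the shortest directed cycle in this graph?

3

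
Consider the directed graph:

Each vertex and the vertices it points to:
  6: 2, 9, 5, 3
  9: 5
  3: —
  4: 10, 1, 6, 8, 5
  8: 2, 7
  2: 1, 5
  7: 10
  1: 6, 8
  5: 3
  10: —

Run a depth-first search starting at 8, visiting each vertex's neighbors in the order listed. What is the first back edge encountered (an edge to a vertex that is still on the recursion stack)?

6→2

DFS from 8 (visiting each vertex's neighbors in the order listed); mark gray on enter, black on exit:
8 gray
  2 gray
    1 gray
      6 gray
        6→2: 2 is gray → back edge
First back edge: 6 → 2.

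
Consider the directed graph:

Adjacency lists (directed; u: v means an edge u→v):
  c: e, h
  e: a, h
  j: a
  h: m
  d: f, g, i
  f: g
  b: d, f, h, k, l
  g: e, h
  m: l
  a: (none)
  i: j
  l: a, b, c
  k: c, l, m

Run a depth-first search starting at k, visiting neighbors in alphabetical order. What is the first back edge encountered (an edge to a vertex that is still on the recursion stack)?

DFS from k (visiting neighbors in alphabetical order); mark gray on enter, black on exit:
k gray
  c gray
    e gray
      a gray
      a black
      h gray
        m gray
          l gray
            l→a: a black — skip
            b gray
              d gray
                f gray
                  g gray
                    g→e: e is gray → back edge
First back edge: g → e.

g→e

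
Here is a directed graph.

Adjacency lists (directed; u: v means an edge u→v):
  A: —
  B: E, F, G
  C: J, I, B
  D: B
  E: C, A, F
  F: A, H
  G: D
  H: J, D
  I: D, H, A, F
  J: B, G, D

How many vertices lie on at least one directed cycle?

A vertex is on a directed cycle iff it belongs to a strongly connected component of size ≥ 2 (or has a self-loop).
The vertices on cycles are {B, C, D, E, F, G, H, I, J} — 9 in total.

9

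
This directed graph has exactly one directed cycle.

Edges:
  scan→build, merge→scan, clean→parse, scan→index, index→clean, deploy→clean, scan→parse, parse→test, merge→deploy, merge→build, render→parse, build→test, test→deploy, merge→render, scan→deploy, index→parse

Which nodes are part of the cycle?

test, clean, parse, deploy

DFS with gray/black marking from test:
test gray
  deploy gray
    clean gray
      parse gray
        parse→test: test is gray → back edge
Back edge closes the cycle test → deploy → clean → parse → test; its vertices are {test, clean, parse, deploy}.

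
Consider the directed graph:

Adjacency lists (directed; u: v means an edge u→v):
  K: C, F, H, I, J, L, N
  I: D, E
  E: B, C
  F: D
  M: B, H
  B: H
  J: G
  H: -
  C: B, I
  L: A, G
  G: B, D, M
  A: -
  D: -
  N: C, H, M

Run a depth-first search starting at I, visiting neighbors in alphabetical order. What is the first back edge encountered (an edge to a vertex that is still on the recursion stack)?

DFS from I (visiting neighbors in alphabetical order); mark gray on enter, black on exit:
I gray
  D gray
  D black
  E gray
    B gray
      H gray
      H black
    B black
    C gray
      C→B: B black — skip
      C→I: I is gray → back edge
First back edge: C → I.

C→I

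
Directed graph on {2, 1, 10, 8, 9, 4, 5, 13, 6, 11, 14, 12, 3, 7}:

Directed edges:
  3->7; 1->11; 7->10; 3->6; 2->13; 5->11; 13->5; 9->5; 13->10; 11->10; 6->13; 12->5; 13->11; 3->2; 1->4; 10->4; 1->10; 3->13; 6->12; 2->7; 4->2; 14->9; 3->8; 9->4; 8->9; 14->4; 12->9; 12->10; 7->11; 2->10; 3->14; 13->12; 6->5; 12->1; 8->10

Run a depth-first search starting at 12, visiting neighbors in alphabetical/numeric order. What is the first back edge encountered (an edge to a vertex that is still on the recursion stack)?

DFS from 12 (visiting neighbors in alphabetical/numeric order); mark gray on enter, black on exit:
12 gray
  1 gray
    4 gray
      2 gray
        7 gray
          10 gray
            10→4: 4 is gray → back edge
First back edge: 10 → 4.

10->4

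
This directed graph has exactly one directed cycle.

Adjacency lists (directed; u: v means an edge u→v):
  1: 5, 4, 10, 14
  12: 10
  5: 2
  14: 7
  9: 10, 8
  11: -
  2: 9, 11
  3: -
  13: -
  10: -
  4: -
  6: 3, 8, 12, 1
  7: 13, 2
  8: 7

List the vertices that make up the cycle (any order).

2, 7, 8, 9

DFS with gray/black marking from 7:
7 gray
  13 gray
  13 black
  2 gray
    9 gray
      10 gray
      10 black
      8 gray
        8→7: 7 is gray → back edge
Back edge closes the cycle 7 → 2 → 9 → 8 → 7; its vertices are {2, 7, 8, 9}.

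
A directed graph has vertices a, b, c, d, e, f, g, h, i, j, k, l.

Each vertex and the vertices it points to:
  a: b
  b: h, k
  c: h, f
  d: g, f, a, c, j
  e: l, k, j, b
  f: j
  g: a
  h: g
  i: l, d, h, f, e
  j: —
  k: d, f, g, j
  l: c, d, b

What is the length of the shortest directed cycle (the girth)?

For each vertex v, BFS finds the shortest path from v back to v.
The shortest such closed walk is b → k → d → a → b, length 4.

4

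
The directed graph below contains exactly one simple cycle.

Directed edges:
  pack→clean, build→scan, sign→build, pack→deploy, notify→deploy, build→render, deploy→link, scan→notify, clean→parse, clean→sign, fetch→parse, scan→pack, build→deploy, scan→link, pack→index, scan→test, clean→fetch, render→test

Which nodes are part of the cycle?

pack, scan, sign, build, clean

DFS with gray/black marking from clean:
clean gray
  fetch gray
    parse gray
    parse black
  fetch black
  sign gray
    build gray
      deploy gray
        link gray
        link black
      deploy black
      scan gray
        test gray
        test black
        pack gray
          pack→clean: clean is gray → back edge
Back edge closes the cycle clean → sign → build → scan → pack → clean; its vertices are {pack, scan, sign, build, clean}.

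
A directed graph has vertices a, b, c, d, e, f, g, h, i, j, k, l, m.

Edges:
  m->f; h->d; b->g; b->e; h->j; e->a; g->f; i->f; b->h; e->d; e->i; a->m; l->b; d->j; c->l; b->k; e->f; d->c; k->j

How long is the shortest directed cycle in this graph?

5

For each vertex v, BFS finds the shortest path from v back to v.
The shortest such closed walk is c → l → b → e → d → c, length 5.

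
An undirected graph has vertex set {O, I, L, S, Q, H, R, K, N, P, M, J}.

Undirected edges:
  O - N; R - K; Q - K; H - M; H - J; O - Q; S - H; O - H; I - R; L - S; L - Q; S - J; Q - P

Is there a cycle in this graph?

DFS, tracking each vertex's parent; an edge to a visited non-parent vertex closes a cycle.
Start from H:
visit H (parent –)
  visit M (parent H)
    M–H: parent, skip
  visit O (parent H)
    O–H: parent, skip
    visit Q (parent O)
      Q–O: parent, skip
      visit P (parent Q)
        P–Q: parent, skip
      visit L (parent Q)
        L–Q: parent, skip
        visit S (parent L)
          S–H: H visited and ≠ parent → cycle
Cycle: H – O – Q – L – S – H.

Yes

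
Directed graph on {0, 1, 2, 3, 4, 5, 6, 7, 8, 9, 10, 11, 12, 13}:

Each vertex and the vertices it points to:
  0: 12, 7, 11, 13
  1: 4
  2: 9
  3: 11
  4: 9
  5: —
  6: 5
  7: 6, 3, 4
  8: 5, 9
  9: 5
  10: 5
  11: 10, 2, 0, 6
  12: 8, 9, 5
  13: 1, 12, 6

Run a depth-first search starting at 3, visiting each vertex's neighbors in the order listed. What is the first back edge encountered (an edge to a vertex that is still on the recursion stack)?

DFS from 3 (visiting each vertex's neighbors in the order listed); mark gray on enter, black on exit:
3 gray
  11 gray
    10 gray
      5 gray
      5 black
    10 black
    2 gray
      9 gray
        9→5: 5 black — skip
      9 black
    2 black
    0 gray
      12 gray
        8 gray
          8→5: 5 black — skip
          8→9: 9 black — skip
        8 black
        12→9: 9 black — skip
        12→5: 5 black — skip
      12 black
      7 gray
        6 gray
          6→5: 5 black — skip
        6 black
        7→3: 3 is gray → back edge
First back edge: 7 → 3.

7->3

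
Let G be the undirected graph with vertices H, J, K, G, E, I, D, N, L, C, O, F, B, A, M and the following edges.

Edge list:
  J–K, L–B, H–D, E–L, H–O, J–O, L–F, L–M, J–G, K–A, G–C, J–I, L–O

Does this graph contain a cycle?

DFS, tracking each vertex's parent; an edge to a visited non-parent vertex closes a cycle.
Start from F:
visit F (parent –)
  visit L (parent F)
    visit O (parent L)
      visit H (parent O)
        H–O: parent, skip
        visit D (parent H)
          D–H: parent, skip
      O–L: parent, skip
      visit J (parent O)
        visit K (parent J)
          K–J: parent, skip
          visit A (parent K)
            A–K: parent, skip
        visit G (parent J)
          visit C (parent G)
            C–G: parent, skip
          G–J: parent, skip
        visit I (parent J)
          I–J: parent, skip
        J–O: parent, skip
    visit B (parent L)
      B–L: parent, skip
    visit E (parent L)
      E–L: parent, skip
    L–F: parent, skip
    visit M (parent L)
      M–L: parent, skip
visit N (parent –)
No non-parent visited neighbor found — the graph is a forest.

No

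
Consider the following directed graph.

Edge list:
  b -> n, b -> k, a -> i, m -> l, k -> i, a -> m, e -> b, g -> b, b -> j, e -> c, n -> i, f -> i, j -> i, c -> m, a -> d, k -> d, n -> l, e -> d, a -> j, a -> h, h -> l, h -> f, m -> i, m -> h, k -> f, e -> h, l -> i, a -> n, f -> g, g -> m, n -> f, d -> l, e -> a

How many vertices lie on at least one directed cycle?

7

A vertex is on a directed cycle iff it belongs to a strongly connected component of size ≥ 2 (or has a self-loop).
The vertices on cycles are {b, f, g, h, k, m, n} — 7 in total.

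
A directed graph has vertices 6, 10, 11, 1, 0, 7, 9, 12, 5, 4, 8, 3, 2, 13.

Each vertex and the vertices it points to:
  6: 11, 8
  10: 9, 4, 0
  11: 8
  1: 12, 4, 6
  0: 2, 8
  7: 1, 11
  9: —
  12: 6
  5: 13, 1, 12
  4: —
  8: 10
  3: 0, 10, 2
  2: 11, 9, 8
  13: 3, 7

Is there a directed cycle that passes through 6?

No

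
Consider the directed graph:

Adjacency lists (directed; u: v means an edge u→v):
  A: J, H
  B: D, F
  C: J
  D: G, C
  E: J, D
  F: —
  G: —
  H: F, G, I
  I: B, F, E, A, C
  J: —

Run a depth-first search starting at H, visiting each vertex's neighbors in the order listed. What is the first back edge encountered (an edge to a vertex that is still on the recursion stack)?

A->H

DFS from H (visiting each vertex's neighbors in the order listed); mark gray on enter, black on exit:
H gray
  F gray
  F black
  G gray
  G black
  I gray
    B gray
      D gray
        D→G: G black — skip
        C gray
          J gray
          J black
        C black
      D black
      B→F: F black — skip
    B black
    I→F: F black — skip
    E gray
      E→J: J black — skip
      E→D: D black — skip
    E black
    A gray
      A→J: J black — skip
      A→H: H is gray → back edge
First back edge: A → H.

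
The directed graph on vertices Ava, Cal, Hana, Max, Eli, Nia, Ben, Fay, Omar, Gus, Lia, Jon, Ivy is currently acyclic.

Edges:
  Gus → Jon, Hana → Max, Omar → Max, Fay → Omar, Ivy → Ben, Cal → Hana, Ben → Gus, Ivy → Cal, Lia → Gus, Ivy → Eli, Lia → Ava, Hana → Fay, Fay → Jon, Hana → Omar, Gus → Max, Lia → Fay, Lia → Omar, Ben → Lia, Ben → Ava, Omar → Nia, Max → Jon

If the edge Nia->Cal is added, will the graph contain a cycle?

Yes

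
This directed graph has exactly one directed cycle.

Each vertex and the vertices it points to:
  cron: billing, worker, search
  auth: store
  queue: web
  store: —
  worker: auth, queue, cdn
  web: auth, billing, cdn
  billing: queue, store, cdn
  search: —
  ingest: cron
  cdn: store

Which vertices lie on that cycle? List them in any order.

DFS with gray/black marking from queue:
queue gray
  web gray
    auth gray
      store gray
      store black
    auth black
    billing gray
      billing→queue: queue is gray → back edge
Back edge closes the cycle queue → web → billing → queue; its vertices are {web, queue, billing}.

web, queue, billing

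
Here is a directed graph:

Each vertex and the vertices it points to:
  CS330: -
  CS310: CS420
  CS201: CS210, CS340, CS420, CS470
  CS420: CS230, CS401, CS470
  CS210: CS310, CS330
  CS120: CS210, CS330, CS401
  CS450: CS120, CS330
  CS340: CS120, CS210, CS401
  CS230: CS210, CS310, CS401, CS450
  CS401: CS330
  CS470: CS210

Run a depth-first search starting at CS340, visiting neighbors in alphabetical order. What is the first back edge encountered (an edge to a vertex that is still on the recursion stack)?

CS230->CS210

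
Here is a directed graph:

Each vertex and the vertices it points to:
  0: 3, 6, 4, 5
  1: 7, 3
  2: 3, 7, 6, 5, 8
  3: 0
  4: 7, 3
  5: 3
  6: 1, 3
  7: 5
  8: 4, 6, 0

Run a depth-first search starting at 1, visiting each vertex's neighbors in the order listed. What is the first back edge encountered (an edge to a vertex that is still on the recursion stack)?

0→3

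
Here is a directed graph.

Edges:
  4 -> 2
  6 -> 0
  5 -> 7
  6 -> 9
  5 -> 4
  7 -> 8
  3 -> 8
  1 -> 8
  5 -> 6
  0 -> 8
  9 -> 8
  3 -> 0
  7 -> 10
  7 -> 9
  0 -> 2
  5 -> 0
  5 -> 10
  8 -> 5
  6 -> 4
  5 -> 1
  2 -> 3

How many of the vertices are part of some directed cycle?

10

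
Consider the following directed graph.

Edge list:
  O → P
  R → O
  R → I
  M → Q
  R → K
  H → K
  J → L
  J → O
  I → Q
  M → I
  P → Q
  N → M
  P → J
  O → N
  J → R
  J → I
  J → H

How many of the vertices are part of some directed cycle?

4

A vertex is on a directed cycle iff it belongs to a strongly connected component of size ≥ 2 (or has a self-loop).
The vertices on cycles are {J, O, P, R} — 4 in total.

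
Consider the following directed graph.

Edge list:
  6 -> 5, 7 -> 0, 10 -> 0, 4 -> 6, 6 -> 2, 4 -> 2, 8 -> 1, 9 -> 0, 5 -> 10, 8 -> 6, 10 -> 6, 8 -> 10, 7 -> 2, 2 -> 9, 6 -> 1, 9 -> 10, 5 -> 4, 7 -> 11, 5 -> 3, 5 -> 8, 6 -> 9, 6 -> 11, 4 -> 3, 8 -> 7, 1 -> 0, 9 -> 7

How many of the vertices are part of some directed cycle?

8

A vertex is on a directed cycle iff it belongs to a strongly connected component of size ≥ 2 (or has a self-loop).
The vertices on cycles are {2, 4, 5, 6, 7, 8, 9, 10} — 8 in total.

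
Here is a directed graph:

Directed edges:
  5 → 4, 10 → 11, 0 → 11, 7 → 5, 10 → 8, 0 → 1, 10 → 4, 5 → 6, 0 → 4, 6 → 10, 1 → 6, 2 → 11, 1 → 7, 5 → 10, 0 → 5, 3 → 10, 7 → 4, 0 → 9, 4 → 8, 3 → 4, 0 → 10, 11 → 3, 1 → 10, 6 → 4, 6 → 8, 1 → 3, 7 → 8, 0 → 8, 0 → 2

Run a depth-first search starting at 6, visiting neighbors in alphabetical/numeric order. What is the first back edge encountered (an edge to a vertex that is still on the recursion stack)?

3→10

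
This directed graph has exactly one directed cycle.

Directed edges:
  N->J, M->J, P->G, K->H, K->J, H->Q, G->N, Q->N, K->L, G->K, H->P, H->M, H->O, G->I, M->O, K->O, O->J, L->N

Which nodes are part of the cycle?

G, H, K, P

DFS with gray/black marking from G:
G gray
  N gray
    J gray
    J black
  N black
  I gray
  I black
  K gray
    O gray
      O→J: J black — skip
    O black
    H gray
      M gray
        M→J: J black — skip
        M→O: O black — skip
      M black
      H→O: O black — skip
      P gray
        P→G: G is gray → back edge
Back edge closes the cycle G → K → H → P → G; its vertices are {G, H, K, P}.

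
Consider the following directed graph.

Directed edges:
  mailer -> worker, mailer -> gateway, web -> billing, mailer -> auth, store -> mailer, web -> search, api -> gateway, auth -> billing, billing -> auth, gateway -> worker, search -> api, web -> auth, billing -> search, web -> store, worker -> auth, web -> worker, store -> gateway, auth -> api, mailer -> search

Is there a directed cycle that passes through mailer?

mailer lies on a cycle iff there is a path from mailer back to itself.
Exploring from mailer, it never reaches itself; equivalently, its strongly connected component is a singleton.

No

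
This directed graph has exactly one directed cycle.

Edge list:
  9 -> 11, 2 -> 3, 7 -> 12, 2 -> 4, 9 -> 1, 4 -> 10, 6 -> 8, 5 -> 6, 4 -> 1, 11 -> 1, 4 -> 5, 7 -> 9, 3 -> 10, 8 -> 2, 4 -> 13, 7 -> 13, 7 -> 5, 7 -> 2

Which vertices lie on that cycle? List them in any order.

2, 4, 5, 6, 8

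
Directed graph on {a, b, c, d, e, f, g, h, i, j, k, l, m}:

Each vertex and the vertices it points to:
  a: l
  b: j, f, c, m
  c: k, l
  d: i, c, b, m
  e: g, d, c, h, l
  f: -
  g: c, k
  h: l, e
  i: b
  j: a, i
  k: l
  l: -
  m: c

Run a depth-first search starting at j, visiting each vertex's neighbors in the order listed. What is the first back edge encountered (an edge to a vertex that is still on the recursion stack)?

b->j

DFS from j (visiting each vertex's neighbors in the order listed); mark gray on enter, black on exit:
j gray
  a gray
    l gray
    l black
  a black
  i gray
    b gray
      b→j: j is gray → back edge
First back edge: b → j.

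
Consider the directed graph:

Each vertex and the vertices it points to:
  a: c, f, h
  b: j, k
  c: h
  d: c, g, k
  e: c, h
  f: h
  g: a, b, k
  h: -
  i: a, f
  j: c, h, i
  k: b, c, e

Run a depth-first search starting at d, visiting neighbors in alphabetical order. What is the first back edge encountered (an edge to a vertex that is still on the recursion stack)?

k->b

DFS from d (visiting neighbors in alphabetical order); mark gray on enter, black on exit:
d gray
  c gray
    h gray
    h black
  c black
  g gray
    a gray
      a→c: c black — skip
      f gray
        f→h: h black — skip
      f black
      a→h: h black — skip
    a black
    b gray
      j gray
        j→c: c black — skip
        j→h: h black — skip
        i gray
          i→a: a black — skip
          i→f: f black — skip
        i black
      j black
      k gray
        k→b: b is gray → back edge
First back edge: k → b.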